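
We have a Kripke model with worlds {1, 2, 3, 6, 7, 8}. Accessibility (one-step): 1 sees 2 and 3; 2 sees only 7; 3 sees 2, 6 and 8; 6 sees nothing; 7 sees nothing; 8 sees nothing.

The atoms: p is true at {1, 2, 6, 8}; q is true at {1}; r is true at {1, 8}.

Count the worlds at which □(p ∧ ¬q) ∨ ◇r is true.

1: □(p ∧ ¬q) is F, ◇r is F. ✗
2: □(p ∧ ¬q) is F, ◇r is F. ✗
3: □(p ∧ ¬q) is T, ◇r is T. ✓
6: □(p ∧ ¬q) is T, ◇r is F. ✓
7: □(p ∧ ¬q) is T, ◇r is F. ✓
8: □(p ∧ ¬q) is T, ◇r is F. ✓
Satisfying worlds: {3, 6, 7, 8}.

4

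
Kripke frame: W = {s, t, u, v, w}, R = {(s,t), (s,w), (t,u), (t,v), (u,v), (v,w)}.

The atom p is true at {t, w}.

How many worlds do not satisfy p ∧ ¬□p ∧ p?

s: p is F, ¬□p ∧ p is F. ✗
t: p is T, ¬□p ∧ p is T. ✓
u: p is F, ¬□p ∧ p is F. ✗
v: p is F, ¬□p ∧ p is F. ✗
w: p is T, ¬□p ∧ p is F. ✗
Satisfying worlds: {t}.
So p ∧ ¬□p ∧ p fails at the other 4 worlds.

4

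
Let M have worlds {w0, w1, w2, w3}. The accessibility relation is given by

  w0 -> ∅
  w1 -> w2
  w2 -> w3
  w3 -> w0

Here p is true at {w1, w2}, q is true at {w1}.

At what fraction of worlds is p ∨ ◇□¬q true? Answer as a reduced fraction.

3/4

w0: p is F, ◇□¬q is F. ✗
w1: p is T, ◇□¬q is T. ✓
w2: p is T, ◇□¬q is T. ✓
w3: p is F, ◇□¬q is T. ✓
That's 3 of 4 worlds, so 3/4.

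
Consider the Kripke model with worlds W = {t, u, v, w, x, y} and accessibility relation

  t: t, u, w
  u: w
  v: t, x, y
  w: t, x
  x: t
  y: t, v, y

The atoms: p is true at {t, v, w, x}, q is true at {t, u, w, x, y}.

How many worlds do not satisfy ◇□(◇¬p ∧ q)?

t: successors {t, u, w}; □(◇¬p ∧ q) there: t:F, u:F, w:F. ✗
u: successors {w}; □(◇¬p ∧ q) there: w:F. ✗
v: successors {t, x, y}; □(◇¬p ∧ q) there: t:F, x:T, y:F. ✓
w: successors {t, x}; □(◇¬p ∧ q) there: t:F, x:T. ✓
x: successors {t}; □(◇¬p ∧ q) there: t:F. ✗
y: successors {t, v, y}; □(◇¬p ∧ q) there: t:F, v:F, y:F. ✗
Satisfying worlds: {v, w}.
So ◇□(◇¬p ∧ q) fails at the other 4 worlds.

4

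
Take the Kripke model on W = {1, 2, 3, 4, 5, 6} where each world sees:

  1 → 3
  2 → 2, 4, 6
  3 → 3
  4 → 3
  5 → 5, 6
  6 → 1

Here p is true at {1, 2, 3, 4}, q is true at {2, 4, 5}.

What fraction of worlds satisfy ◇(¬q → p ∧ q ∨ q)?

1/3

1: successors {3}; ¬q → p ∧ q ∨ q there: 3:F. ✗
2: successors {2, 4, 6}; ¬q → p ∧ q ∨ q there: 2:T, 4:T, 6:F. ✓
3: successors {3}; ¬q → p ∧ q ∨ q there: 3:F. ✗
4: successors {3}; ¬q → p ∧ q ∨ q there: 3:F. ✗
5: successors {5, 6}; ¬q → p ∧ q ∨ q there: 5:T, 6:F. ✓
6: successors {1}; ¬q → p ∧ q ∨ q there: 1:F. ✗
That's 2 of 6 worlds, so 2/6 = 1/3.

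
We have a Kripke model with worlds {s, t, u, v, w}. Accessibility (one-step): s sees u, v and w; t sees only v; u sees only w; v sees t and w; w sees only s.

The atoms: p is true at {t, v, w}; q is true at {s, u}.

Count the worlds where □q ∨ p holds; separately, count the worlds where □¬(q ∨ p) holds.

3 and 0

For □q ∨ p:
s: □q is F, p is F. ✗
t: □q is F, p is T. ✓
u: □q is F, p is F. ✗
v: □q is F, p is T. ✓
w: □q is T, p is T. ✓
— 3 worlds.
For □¬(q ∨ p):
s: successors {u, v, w}; ¬(q ∨ p) there: u:F, v:F, w:F. ✗
t: successors {v}; ¬(q ∨ p) there: v:F. ✗
u: successors {w}; ¬(q ∨ p) there: w:F. ✗
v: successors {t, w}; ¬(q ∨ p) there: t:F, w:F. ✗
w: successors {s}; ¬(q ∨ p) there: s:F. ✗
— 0 worlds.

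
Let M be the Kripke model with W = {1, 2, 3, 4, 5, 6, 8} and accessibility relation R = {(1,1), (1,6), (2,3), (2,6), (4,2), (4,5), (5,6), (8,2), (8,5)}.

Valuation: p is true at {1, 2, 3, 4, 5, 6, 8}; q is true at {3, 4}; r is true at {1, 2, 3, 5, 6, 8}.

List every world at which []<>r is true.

{3, 4, 6, 8}

1: successors {1, 6}; <>r there: 1:T, 6:F. ✗
2: successors {3, 6}; <>r there: 3:F, 6:F. ✗
3: no successors, so []<>r holds vacuously. ✓
4: successors {2, 5}; <>r there: 2:T, 5:T. ✓
5: successors {6}; <>r there: 6:F. ✗
6: no successors, so []<>r holds vacuously. ✓
8: successors {2, 5}; <>r there: 2:T, 5:T. ✓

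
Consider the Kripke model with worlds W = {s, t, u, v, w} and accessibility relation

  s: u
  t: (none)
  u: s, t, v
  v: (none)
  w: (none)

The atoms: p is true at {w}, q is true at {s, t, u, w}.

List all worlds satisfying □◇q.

{s, t, v, w}

s: successors {u}; ◇q there: u:T. ✓
t: no successors, so □◇q holds vacuously. ✓
u: successors {s, t, v}; ◇q there: s:T, t:F, v:F. ✗
v: no successors, so □◇q holds vacuously. ✓
w: no successors, so □◇q holds vacuously. ✓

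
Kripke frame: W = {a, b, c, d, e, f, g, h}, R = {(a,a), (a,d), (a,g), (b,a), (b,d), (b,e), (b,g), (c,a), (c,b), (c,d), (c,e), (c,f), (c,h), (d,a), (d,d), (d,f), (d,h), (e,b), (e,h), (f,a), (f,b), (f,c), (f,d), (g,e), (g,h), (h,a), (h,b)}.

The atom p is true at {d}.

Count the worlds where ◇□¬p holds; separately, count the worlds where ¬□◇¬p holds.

6 and 0

For ◇□¬p:
a: successors {a, d, g}; □¬p there: a:F, d:F, g:T. ✓
b: successors {a, d, e, g}; □¬p there: a:F, d:F, e:T, g:T. ✓
c: successors {a, b, d, e, f, h}; □¬p there: a:F, b:F, d:F, e:T, f:F, h:T. ✓
d: successors {a, d, f, h}; □¬p there: a:F, d:F, f:F, h:T. ✓
e: successors {b, h}; □¬p there: b:F, h:T. ✓
f: successors {a, b, c, d}; □¬p there: a:F, b:F, c:F, d:F. ✗
g: successors {e, h}; □¬p there: e:T, h:T. ✓
h: successors {a, b}; □¬p there: a:F, b:F. ✗
— 6 worlds.
For ¬□◇¬p:
a: □◇¬p is T. ✗
b: □◇¬p is T. ✗
c: □◇¬p is T. ✗
d: □◇¬p is T. ✗
e: □◇¬p is T. ✗
f: □◇¬p is T. ✗
g: □◇¬p is T. ✗
h: □◇¬p is T. ✗
— 0 worlds.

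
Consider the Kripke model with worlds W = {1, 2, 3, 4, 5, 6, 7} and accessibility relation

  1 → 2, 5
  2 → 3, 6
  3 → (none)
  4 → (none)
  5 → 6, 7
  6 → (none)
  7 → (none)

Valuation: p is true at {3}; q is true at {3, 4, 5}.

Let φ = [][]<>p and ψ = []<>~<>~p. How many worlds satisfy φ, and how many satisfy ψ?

For [][]<>p:
1: successors {2, 5}; []<>p there: 2:F, 5:F. ✗
2: successors {3, 6}; []<>p there: 3:T, 6:T. ✓
3: no successors, so [][]<>p holds vacuously. ✓
4: no successors, so [][]<>p holds vacuously. ✓
5: successors {6, 7}; []<>p there: 6:T, 7:T. ✓
6: no successors, so [][]<>p holds vacuously. ✓
7: no successors, so [][]<>p holds vacuously. ✓
— 6 worlds.
For []<>~<>~p:
1: successors {2, 5}; <>~<>~p there: 2:T, 5:T. ✓
2: successors {3, 6}; <>~<>~p there: 3:F, 6:F. ✗
3: no successors, so []<>~<>~p holds vacuously. ✓
4: no successors, so []<>~<>~p holds vacuously. ✓
5: successors {6, 7}; <>~<>~p there: 6:F, 7:F. ✗
6: no successors, so []<>~<>~p holds vacuously. ✓
7: no successors, so []<>~<>~p holds vacuously. ✓
— 5 worlds.

6 and 5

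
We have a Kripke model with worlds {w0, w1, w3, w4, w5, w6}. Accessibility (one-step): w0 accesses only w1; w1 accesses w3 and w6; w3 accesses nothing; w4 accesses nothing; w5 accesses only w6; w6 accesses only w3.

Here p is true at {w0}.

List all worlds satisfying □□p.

{w3, w4, w6}

w0: successors {w1}; □p there: w1:F. ✗
w1: successors {w3, w6}; □p there: w3:T, w6:F. ✗
w3: no successors, so □□p holds vacuously. ✓
w4: no successors, so □□p holds vacuously. ✓
w5: successors {w6}; □p there: w6:F. ✗
w6: successors {w3}; □p there: w3:T. ✓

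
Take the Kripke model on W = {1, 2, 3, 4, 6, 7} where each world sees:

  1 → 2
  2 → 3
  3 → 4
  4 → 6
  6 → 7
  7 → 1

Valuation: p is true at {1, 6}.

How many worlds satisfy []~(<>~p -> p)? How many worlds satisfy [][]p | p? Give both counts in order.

For []~(<>~p -> p):
1: successors {2}; ~(<>~p -> p) there: 2:T. ✓
2: successors {3}; ~(<>~p -> p) there: 3:T. ✓
3: successors {4}; ~(<>~p -> p) there: 4:F. ✗
4: successors {6}; ~(<>~p -> p) there: 6:F. ✗
6: successors {7}; ~(<>~p -> p) there: 7:F. ✗
7: successors {1}; ~(<>~p -> p) there: 1:F. ✗
— 2 worlds.
For [][]p | p:
1: [][]p is F, p is T. ✓
2: [][]p is F, p is F. ✗
3: [][]p is T, p is F. ✓
4: [][]p is F, p is F. ✗
6: [][]p is T, p is T. ✓
7: [][]p is F, p is F. ✗
— 3 worlds.

2 and 3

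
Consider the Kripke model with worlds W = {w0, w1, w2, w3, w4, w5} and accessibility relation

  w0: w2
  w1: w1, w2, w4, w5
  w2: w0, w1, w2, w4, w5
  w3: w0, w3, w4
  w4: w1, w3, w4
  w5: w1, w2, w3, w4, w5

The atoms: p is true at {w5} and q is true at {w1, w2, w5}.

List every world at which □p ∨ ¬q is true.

{w0, w3, w4}

w0: □p is F, ¬q is T. ✓
w1: □p is F, ¬q is F. ✗
w2: □p is F, ¬q is F. ✗
w3: □p is F, ¬q is T. ✓
w4: □p is F, ¬q is T. ✓
w5: □p is F, ¬q is F. ✗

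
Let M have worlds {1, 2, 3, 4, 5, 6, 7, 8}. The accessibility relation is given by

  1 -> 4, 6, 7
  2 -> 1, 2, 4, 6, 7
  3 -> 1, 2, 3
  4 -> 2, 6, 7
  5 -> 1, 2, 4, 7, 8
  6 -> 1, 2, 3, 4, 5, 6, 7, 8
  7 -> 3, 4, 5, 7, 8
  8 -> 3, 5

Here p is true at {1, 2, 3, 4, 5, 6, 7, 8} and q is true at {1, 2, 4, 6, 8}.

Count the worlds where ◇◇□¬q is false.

1

1: successors {4, 6, 7}; ◇□¬q there: 4:F, 6:T, 7:T. ✓
2: successors {1, 2, 4, 6, 7}; ◇□¬q there: 1:F, 2:F, 4:F, 6:T, 7:T. ✓
3: successors {1, 2, 3}; ◇□¬q there: 1:F, 2:F, 3:F. ✗
4: successors {2, 6, 7}; ◇□¬q there: 2:F, 6:T, 7:T. ✓
5: successors {1, 2, 4, 7, 8}; ◇□¬q there: 1:F, 2:F, 4:F, 7:T, 8:F. ✓
6: successors {1, 2, 3, 4, 5, 6, 7, 8}; ◇□¬q there: 1:F, 2:F, 3:F, 4:F, 5:T, 6:T, 7:T, 8:F. ✓
7: successors {3, 4, 5, 7, 8}; ◇□¬q there: 3:F, 4:F, 5:T, 7:T, 8:F. ✓
8: successors {3, 5}; ◇□¬q there: 3:F, 5:T. ✓
Satisfying worlds: {1, 2, 4, 5, 6, 7, 8}.
So ◇◇□¬q fails at the other 1 world.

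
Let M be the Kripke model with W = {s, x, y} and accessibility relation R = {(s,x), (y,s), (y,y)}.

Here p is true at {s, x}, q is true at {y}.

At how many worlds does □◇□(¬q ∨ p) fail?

1

s: successors {x}; ◇□(¬q ∨ p) there: x:F. ✗
x: no successors, so □◇□(¬q ∨ p) holds vacuously. ✓
y: successors {s, y}; ◇□(¬q ∨ p) there: s:T, y:T. ✓
Satisfying worlds: {x, y}.
So □◇□(¬q ∨ p) fails at the other 1 world.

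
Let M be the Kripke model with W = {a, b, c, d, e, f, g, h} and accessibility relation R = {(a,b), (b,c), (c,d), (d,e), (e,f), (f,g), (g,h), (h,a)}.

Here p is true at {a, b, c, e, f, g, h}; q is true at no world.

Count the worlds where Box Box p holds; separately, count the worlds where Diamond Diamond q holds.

For Box Box p:
a: successors {b}; Box p there: b:T. ✓
b: successors {c}; Box p there: c:F. ✗
c: successors {d}; Box p there: d:T. ✓
d: successors {e}; Box p there: e:T. ✓
e: successors {f}; Box p there: f:T. ✓
f: successors {g}; Box p there: g:T. ✓
g: successors {h}; Box p there: h:T. ✓
h: successors {a}; Box p there: a:T. ✓
— 7 worlds.
For Diamond Diamond q:
a: successors {b}; Diamond q there: b:F. ✗
b: successors {c}; Diamond q there: c:F. ✗
c: successors {d}; Diamond q there: d:F. ✗
d: successors {e}; Diamond q there: e:F. ✗
e: successors {f}; Diamond q there: f:F. ✗
f: successors {g}; Diamond q there: g:F. ✗
g: successors {h}; Diamond q there: h:F. ✗
h: successors {a}; Diamond q there: a:F. ✗
— 0 worlds.

7 and 0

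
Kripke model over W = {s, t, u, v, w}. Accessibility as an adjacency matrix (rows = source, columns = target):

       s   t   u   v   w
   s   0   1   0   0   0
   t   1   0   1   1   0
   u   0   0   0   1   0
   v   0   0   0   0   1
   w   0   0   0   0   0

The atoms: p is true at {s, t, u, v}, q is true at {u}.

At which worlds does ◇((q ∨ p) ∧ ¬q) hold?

s: successors {t}; (q ∨ p) ∧ ¬q there: t:T. ✓
t: successors {s, u, v}; (q ∨ p) ∧ ¬q there: s:T, u:F, v:T. ✓
u: successors {v}; (q ∨ p) ∧ ¬q there: v:T. ✓
v: successors {w}; (q ∨ p) ∧ ¬q there: w:F. ✗
w: no successors, so ◇((q ∨ p) ∧ ¬q) fails. ✗

{s, t, u}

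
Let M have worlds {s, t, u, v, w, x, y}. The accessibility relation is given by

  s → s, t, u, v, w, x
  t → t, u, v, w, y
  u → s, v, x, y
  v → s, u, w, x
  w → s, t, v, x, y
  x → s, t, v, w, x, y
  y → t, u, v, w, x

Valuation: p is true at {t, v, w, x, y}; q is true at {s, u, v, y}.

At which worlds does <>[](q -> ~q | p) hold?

∅

s: successors {s, t, u, v, w, x}; [](q -> ~q | p) there: s:F, t:F, u:F, v:F, w:F, x:F. ✗
t: successors {t, u, v, w, y}; [](q -> ~q | p) there: t:F, u:F, v:F, w:F, y:F. ✗
u: successors {s, v, x, y}; [](q -> ~q | p) there: s:F, v:F, x:F, y:F. ✗
v: successors {s, u, w, x}; [](q -> ~q | p) there: s:F, u:F, w:F, x:F. ✗
w: successors {s, t, v, x, y}; [](q -> ~q | p) there: s:F, t:F, v:F, x:F, y:F. ✗
x: successors {s, t, v, w, x, y}; [](q -> ~q | p) there: s:F, t:F, v:F, w:F, x:F, y:F. ✗
y: successors {t, u, v, w, x}; [](q -> ~q | p) there: t:F, u:F, v:F, w:F, x:F. ✗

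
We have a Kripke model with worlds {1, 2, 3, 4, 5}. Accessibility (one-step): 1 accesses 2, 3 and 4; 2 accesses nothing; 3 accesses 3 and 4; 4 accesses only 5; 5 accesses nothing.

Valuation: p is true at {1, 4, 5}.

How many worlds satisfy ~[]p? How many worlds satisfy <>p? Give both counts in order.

For ~[]p:
1: []p is F. ✓
2: []p is T. ✗
3: []p is F. ✓
4: []p is T. ✗
5: []p is T. ✗
— 2 worlds.
For <>p:
1: successors {2, 3, 4}; p there: 2:F, 3:F, 4:T. ✓
2: no successors, so <>p fails. ✗
3: successors {3, 4}; p there: 3:F, 4:T. ✓
4: successors {5}; p there: 5:T. ✓
5: no successors, so <>p fails. ✗
— 3 worlds.

2 and 3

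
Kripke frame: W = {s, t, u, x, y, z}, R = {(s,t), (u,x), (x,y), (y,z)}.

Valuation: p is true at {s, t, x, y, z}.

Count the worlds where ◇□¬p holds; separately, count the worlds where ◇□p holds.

For ◇□¬p:
s: successors {t}; □¬p there: t:T. ✓
t: no successors, so ◇□¬p fails. ✗
u: successors {x}; □¬p there: x:F. ✗
x: successors {y}; □¬p there: y:F. ✗
y: successors {z}; □¬p there: z:T. ✓
z: no successors, so ◇□¬p fails. ✗
— 2 worlds.
For ◇□p:
s: successors {t}; □p there: t:T. ✓
t: no successors, so ◇□p fails. ✗
u: successors {x}; □p there: x:T. ✓
x: successors {y}; □p there: y:T. ✓
y: successors {z}; □p there: z:T. ✓
z: no successors, so ◇□p fails. ✗
— 4 worlds.

2 and 4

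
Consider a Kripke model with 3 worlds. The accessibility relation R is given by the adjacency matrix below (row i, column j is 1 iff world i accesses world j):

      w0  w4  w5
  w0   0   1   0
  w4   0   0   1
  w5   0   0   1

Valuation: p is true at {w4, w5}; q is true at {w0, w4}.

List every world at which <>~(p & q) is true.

w0: successors {w4}; ~(p & q) there: w4:F. ✗
w4: successors {w5}; ~(p & q) there: w5:T. ✓
w5: successors {w5}; ~(p & q) there: w5:T. ✓

{w4, w5}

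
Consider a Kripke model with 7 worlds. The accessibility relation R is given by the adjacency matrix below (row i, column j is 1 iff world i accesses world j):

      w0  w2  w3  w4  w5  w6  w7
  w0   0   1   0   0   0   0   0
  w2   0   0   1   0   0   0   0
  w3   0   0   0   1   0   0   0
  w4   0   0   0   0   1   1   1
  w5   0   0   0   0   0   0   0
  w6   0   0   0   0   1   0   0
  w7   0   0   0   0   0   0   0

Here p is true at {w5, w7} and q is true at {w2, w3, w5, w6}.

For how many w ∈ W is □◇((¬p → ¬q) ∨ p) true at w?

w0: successors {w2}; ◇((¬p → ¬q) ∨ p) there: w2:F. ✗
w2: successors {w3}; ◇((¬p → ¬q) ∨ p) there: w3:T. ✓
w3: successors {w4}; ◇((¬p → ¬q) ∨ p) there: w4:T. ✓
w4: successors {w5, w6, w7}; ◇((¬p → ¬q) ∨ p) there: w5:F, w6:T, w7:F. ✗
w5: no successors, so □◇((¬p → ¬q) ∨ p) holds vacuously. ✓
w6: successors {w5}; ◇((¬p → ¬q) ∨ p) there: w5:F. ✗
w7: no successors, so □◇((¬p → ¬q) ∨ p) holds vacuously. ✓
Satisfying worlds: {w2, w3, w5, w7}.

4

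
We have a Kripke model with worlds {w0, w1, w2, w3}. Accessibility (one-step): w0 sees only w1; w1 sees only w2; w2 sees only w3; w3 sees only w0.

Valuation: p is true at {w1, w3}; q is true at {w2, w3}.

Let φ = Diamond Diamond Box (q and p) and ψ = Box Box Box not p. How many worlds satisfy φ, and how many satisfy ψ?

For Diamond Diamond Box (q and p):
w0: successors {w1}; Diamond Box (q and p) there: w1:T. ✓
w1: successors {w2}; Diamond Box (q and p) there: w2:F. ✗
w2: successors {w3}; Diamond Box (q and p) there: w3:F. ✗
w3: successors {w0}; Diamond Box (q and p) there: w0:F. ✗
— 1 world.
For Box Box Box not p:
w0: successors {w1}; Box Box not p there: w1:F. ✗
w1: successors {w2}; Box Box not p there: w2:T. ✓
w2: successors {w3}; Box Box not p there: w3:F. ✗
w3: successors {w0}; Box Box not p there: w0:T. ✓
— 2 worlds.

1 and 2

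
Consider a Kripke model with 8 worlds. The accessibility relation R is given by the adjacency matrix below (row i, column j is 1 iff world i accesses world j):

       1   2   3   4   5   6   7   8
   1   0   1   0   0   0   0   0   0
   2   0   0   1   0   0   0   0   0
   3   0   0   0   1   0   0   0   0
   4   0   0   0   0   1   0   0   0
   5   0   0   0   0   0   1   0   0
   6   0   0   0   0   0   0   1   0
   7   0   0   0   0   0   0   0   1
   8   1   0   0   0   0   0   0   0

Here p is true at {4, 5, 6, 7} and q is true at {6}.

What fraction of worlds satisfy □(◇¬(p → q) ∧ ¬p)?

1: successors {2}; ◇¬(p → q) ∧ ¬p there: 2:F. ✗
2: successors {3}; ◇¬(p → q) ∧ ¬p there: 3:T. ✓
3: successors {4}; ◇¬(p → q) ∧ ¬p there: 4:F. ✗
4: successors {5}; ◇¬(p → q) ∧ ¬p there: 5:F. ✗
5: successors {6}; ◇¬(p → q) ∧ ¬p there: 6:F. ✗
6: successors {7}; ◇¬(p → q) ∧ ¬p there: 7:F. ✗
7: successors {8}; ◇¬(p → q) ∧ ¬p there: 8:F. ✗
8: successors {1}; ◇¬(p → q) ∧ ¬p there: 1:F. ✗
That's 1 of 8 worlds, so 1/8.

1/8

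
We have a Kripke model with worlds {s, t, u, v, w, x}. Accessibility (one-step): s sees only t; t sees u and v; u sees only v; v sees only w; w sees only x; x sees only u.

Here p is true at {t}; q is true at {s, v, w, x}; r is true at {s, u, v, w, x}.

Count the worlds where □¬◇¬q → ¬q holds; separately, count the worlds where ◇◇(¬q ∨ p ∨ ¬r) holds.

4 and 2

For □¬◇¬q → ¬q:
s: □¬◇¬q is F, ¬q is F. ✓
t: □¬◇¬q is T, ¬q is T. ✓
u: □¬◇¬q is T, ¬q is T. ✓
v: □¬◇¬q is T, ¬q is F. ✗
w: □¬◇¬q is F, ¬q is F. ✓
x: □¬◇¬q is T, ¬q is F. ✗
— 4 worlds.
For ◇◇(¬q ∨ p ∨ ¬r):
s: successors {t}; ◇(¬q ∨ p ∨ ¬r) there: t:T. ✓
t: successors {u, v}; ◇(¬q ∨ p ∨ ¬r) there: u:F, v:F. ✗
u: successors {v}; ◇(¬q ∨ p ∨ ¬r) there: v:F. ✗
v: successors {w}; ◇(¬q ∨ p ∨ ¬r) there: w:F. ✗
w: successors {x}; ◇(¬q ∨ p ∨ ¬r) there: x:T. ✓
x: successors {u}; ◇(¬q ∨ p ∨ ¬r) there: u:F. ✗
— 2 worlds.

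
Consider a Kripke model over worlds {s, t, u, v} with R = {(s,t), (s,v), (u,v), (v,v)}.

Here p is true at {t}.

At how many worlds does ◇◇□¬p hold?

s: successors {t, v}; ◇□¬p there: t:F, v:T. ✓
t: no successors, so ◇◇□¬p fails. ✗
u: successors {v}; ◇□¬p there: v:T. ✓
v: successors {v}; ◇□¬p there: v:T. ✓
Satisfying worlds: {s, u, v}.

3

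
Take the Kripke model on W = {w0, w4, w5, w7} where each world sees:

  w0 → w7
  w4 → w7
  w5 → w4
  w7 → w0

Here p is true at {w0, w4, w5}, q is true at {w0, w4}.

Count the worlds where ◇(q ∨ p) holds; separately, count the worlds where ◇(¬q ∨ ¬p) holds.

2 and 2

For ◇(q ∨ p):
w0: successors {w7}; q ∨ p there: w7:F. ✗
w4: successors {w7}; q ∨ p there: w7:F. ✗
w5: successors {w4}; q ∨ p there: w4:T. ✓
w7: successors {w0}; q ∨ p there: w0:T. ✓
— 2 worlds.
For ◇(¬q ∨ ¬p):
w0: successors {w7}; ¬q ∨ ¬p there: w7:T. ✓
w4: successors {w7}; ¬q ∨ ¬p there: w7:T. ✓
w5: successors {w4}; ¬q ∨ ¬p there: w4:F. ✗
w7: successors {w0}; ¬q ∨ ¬p there: w0:F. ✗
— 2 worlds.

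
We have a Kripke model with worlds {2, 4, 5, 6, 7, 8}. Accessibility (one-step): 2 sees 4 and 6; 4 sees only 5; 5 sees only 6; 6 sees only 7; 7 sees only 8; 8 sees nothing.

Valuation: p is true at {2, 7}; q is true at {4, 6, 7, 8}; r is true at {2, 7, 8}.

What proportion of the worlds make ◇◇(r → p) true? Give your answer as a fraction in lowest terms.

1/2

2: successors {4, 6}; ◇(r → p) there: 4:T, 6:T. ✓
4: successors {5}; ◇(r → p) there: 5:T. ✓
5: successors {6}; ◇(r → p) there: 6:T. ✓
6: successors {7}; ◇(r → p) there: 7:F. ✗
7: successors {8}; ◇(r → p) there: 8:F. ✗
8: no successors, so ◇◇(r → p) fails. ✗
That's 3 of 6 worlds, so 3/6 = 1/2.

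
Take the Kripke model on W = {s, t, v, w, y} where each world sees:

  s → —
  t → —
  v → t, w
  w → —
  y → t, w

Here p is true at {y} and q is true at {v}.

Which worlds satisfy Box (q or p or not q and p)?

s: no successors, so Box (q or p or not q and p) holds vacuously. ✓
t: no successors, so Box (q or p or not q and p) holds vacuously. ✓
v: successors {t, w}; q or p or not q and p there: t:F, w:F. ✗
w: no successors, so Box (q or p or not q and p) holds vacuously. ✓
y: successors {t, w}; q or p or not q and p there: t:F, w:F. ✗

{s, t, w}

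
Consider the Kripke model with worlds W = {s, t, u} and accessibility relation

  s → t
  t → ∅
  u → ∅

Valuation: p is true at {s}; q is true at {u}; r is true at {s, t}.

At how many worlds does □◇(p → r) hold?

2

s: successors {t}; ◇(p → r) there: t:F. ✗
t: no successors, so □◇(p → r) holds vacuously. ✓
u: no successors, so □◇(p → r) holds vacuously. ✓
Satisfying worlds: {t, u}.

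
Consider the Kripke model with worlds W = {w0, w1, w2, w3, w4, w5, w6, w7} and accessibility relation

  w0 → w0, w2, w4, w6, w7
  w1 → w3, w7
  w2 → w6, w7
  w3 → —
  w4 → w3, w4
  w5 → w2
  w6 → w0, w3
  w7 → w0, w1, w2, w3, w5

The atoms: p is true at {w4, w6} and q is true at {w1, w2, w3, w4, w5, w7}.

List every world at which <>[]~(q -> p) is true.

w0: successors {w0, w2, w4, w6, w7}; []~(q -> p) there: w0:F, w2:F, w4:F, w6:F, w7:F. ✗
w1: successors {w3, w7}; []~(q -> p) there: w3:T, w7:F. ✓
w2: successors {w6, w7}; []~(q -> p) there: w6:F, w7:F. ✗
w3: no successors, so <>[]~(q -> p) fails. ✗
w4: successors {w3, w4}; []~(q -> p) there: w3:T, w4:F. ✓
w5: successors {w2}; []~(q -> p) there: w2:F. ✗
w6: successors {w0, w3}; []~(q -> p) there: w0:F, w3:T. ✓
w7: successors {w0, w1, w2, w3, w5}; []~(q -> p) there: w0:F, w1:T, w2:F, w3:T, w5:T. ✓

{w1, w4, w6, w7}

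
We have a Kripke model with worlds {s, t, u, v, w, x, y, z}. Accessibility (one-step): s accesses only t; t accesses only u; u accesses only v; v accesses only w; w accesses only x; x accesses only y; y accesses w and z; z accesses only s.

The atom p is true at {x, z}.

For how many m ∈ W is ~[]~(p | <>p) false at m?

s: []~(p | <>p) is T. ✗
t: []~(p | <>p) is T. ✗
u: []~(p | <>p) is T. ✗
v: []~(p | <>p) is F. ✓
w: []~(p | <>p) is F. ✓
x: []~(p | <>p) is F. ✓
y: []~(p | <>p) is F. ✓
z: []~(p | <>p) is T. ✗
Satisfying worlds: {v, w, x, y}.
So ~[]~(p | <>p) fails at the other 4 worlds.

4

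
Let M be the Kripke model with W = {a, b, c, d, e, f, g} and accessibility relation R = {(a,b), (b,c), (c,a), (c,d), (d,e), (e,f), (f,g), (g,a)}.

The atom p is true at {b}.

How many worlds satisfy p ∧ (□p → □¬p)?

a: p is F, □p → □¬p is F. ✗
b: p is T, □p → □¬p is T. ✓
c: p is F, □p → □¬p is T. ✗
d: p is F, □p → □¬p is T. ✗
e: p is F, □p → □¬p is T. ✗
f: p is F, □p → □¬p is T. ✗
g: p is F, □p → □¬p is T. ✗
Satisfying worlds: {b}.

1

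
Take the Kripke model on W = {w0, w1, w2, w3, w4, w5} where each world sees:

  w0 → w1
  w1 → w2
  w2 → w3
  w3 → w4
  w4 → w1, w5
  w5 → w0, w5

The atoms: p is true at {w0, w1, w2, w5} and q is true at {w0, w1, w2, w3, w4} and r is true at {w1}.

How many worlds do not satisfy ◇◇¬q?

w0: successors {w1}; ◇¬q there: w1:F. ✗
w1: successors {w2}; ◇¬q there: w2:F. ✗
w2: successors {w3}; ◇¬q there: w3:F. ✗
w3: successors {w4}; ◇¬q there: w4:T. ✓
w4: successors {w1, w5}; ◇¬q there: w1:F, w5:T. ✓
w5: successors {w0, w5}; ◇¬q there: w0:F, w5:T. ✓
Satisfying worlds: {w3, w4, w5}.
So ◇◇¬q fails at the other 3 worlds.

3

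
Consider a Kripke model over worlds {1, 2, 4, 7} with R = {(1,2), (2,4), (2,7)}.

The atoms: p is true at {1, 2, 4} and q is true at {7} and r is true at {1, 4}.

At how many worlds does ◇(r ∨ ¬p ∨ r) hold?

1: successors {2}; r ∨ ¬p ∨ r there: 2:F. ✗
2: successors {4, 7}; r ∨ ¬p ∨ r there: 4:T, 7:T. ✓
4: no successors, so ◇(r ∨ ¬p ∨ r) fails. ✗
7: no successors, so ◇(r ∨ ¬p ∨ r) fails. ✗
Satisfying worlds: {2}.

1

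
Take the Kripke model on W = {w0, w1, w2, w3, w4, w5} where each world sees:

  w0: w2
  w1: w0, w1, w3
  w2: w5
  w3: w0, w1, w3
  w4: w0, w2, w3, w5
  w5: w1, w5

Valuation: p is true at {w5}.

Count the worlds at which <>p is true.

3

w0: successors {w2}; p there: w2:F. ✗
w1: successors {w0, w1, w3}; p there: w0:F, w1:F, w3:F. ✗
w2: successors {w5}; p there: w5:T. ✓
w3: successors {w0, w1, w3}; p there: w0:F, w1:F, w3:F. ✗
w4: successors {w0, w2, w3, w5}; p there: w0:F, w2:F, w3:F, w5:T. ✓
w5: successors {w1, w5}; p there: w1:F, w5:T. ✓
Satisfying worlds: {w2, w4, w5}.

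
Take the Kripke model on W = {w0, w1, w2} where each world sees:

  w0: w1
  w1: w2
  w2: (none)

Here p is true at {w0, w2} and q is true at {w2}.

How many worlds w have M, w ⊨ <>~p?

1

w0: successors {w1}; ~p there: w1:T. ✓
w1: successors {w2}; ~p there: w2:F. ✗
w2: no successors, so <>~p fails. ✗
Satisfying worlds: {w0}.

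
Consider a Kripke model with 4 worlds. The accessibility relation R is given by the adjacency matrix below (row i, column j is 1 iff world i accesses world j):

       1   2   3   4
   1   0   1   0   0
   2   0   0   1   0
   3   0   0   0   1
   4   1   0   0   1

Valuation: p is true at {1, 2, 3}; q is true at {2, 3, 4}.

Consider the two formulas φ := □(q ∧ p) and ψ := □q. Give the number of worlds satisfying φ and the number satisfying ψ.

2 and 3

For □(q ∧ p):
1: successors {2}; q ∧ p there: 2:T. ✓
2: successors {3}; q ∧ p there: 3:T. ✓
3: successors {4}; q ∧ p there: 4:F. ✗
4: successors {1, 4}; q ∧ p there: 1:F, 4:F. ✗
— 2 worlds.
For □q:
1: successors {2}; q there: 2:T. ✓
2: successors {3}; q there: 3:T. ✓
3: successors {4}; q there: 4:T. ✓
4: successors {1, 4}; q there: 1:F, 4:T. ✗
— 3 worlds.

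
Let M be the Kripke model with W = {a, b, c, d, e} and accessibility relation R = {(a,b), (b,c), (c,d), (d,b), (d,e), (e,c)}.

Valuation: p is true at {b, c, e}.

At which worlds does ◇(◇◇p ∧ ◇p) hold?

a: successors {b}; ◇◇p ∧ ◇p there: b:F. ✗
b: successors {c}; ◇◇p ∧ ◇p there: c:F. ✗
c: successors {d}; ◇◇p ∧ ◇p there: d:T. ✓
d: successors {b, e}; ◇◇p ∧ ◇p there: b:F, e:F. ✗
e: successors {c}; ◇◇p ∧ ◇p there: c:F. ✗

{c}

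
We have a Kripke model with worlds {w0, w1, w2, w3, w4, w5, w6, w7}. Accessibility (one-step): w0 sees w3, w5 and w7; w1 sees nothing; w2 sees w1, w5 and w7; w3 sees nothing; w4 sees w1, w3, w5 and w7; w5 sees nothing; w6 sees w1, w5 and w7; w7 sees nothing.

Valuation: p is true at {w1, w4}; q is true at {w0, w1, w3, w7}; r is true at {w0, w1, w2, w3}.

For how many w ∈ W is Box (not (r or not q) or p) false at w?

w0: successors {w3, w5, w7}; not (r or not q) or p there: w3:F, w5:F, w7:T. ✗
w1: no successors, so Box (not (r or not q) or p) holds vacuously. ✓
w2: successors {w1, w5, w7}; not (r or not q) or p there: w1:T, w5:F, w7:T. ✗
w3: no successors, so Box (not (r or not q) or p) holds vacuously. ✓
w4: successors {w1, w3, w5, w7}; not (r or not q) or p there: w1:T, w3:F, w5:F, w7:T. ✗
w5: no successors, so Box (not (r or not q) or p) holds vacuously. ✓
w6: successors {w1, w5, w7}; not (r or not q) or p there: w1:T, w5:F, w7:T. ✗
w7: no successors, so Box (not (r or not q) or p) holds vacuously. ✓
Satisfying worlds: {w1, w3, w5, w7}.
So Box (not (r or not q) or p) fails at the other 4 worlds.

4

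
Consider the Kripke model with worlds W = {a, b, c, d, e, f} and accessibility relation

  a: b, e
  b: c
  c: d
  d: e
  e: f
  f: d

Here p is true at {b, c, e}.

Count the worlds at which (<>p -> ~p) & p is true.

a: <>p -> ~p is T, p is F. ✗
b: <>p -> ~p is F, p is T. ✗
c: <>p -> ~p is T, p is T. ✓
d: <>p -> ~p is T, p is F. ✗
e: <>p -> ~p is T, p is T. ✓
f: <>p -> ~p is T, p is F. ✗
Satisfying worlds: {c, e}.

2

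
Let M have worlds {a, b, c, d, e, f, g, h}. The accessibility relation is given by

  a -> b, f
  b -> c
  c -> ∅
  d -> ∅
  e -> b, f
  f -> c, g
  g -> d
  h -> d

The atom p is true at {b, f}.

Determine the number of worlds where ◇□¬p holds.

6

a: successors {b, f}; □¬p there: b:T, f:T. ✓
b: successors {c}; □¬p there: c:T. ✓
c: no successors, so ◇□¬p fails. ✗
d: no successors, so ◇□¬p fails. ✗
e: successors {b, f}; □¬p there: b:T, f:T. ✓
f: successors {c, g}; □¬p there: c:T, g:T. ✓
g: successors {d}; □¬p there: d:T. ✓
h: successors {d}; □¬p there: d:T. ✓
Satisfying worlds: {a, b, e, f, g, h}.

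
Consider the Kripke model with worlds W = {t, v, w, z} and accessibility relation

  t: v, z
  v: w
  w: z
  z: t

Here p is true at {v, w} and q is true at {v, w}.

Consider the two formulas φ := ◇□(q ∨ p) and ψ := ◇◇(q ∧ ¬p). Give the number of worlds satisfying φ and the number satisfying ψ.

For ◇□(q ∨ p):
t: successors {v, z}; □(q ∨ p) there: v:T, z:F. ✓
v: successors {w}; □(q ∨ p) there: w:F. ✗
w: successors {z}; □(q ∨ p) there: z:F. ✗
z: successors {t}; □(q ∨ p) there: t:F. ✗
— 1 world.
For ◇◇(q ∧ ¬p):
t: successors {v, z}; ◇(q ∧ ¬p) there: v:F, z:F. ✗
v: successors {w}; ◇(q ∧ ¬p) there: w:F. ✗
w: successors {z}; ◇(q ∧ ¬p) there: z:F. ✗
z: successors {t}; ◇(q ∧ ¬p) there: t:F. ✗
— 0 worlds.

1 and 0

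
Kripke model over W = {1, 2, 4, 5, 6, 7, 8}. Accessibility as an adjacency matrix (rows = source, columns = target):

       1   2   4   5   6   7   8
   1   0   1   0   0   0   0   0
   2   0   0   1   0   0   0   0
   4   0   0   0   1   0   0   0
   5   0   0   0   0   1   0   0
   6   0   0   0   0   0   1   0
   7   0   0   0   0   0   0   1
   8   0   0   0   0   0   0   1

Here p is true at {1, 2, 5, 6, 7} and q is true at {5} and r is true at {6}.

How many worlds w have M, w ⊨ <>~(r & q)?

1: successors {2}; ~(r & q) there: 2:T. ✓
2: successors {4}; ~(r & q) there: 4:T. ✓
4: successors {5}; ~(r & q) there: 5:T. ✓
5: successors {6}; ~(r & q) there: 6:T. ✓
6: successors {7}; ~(r & q) there: 7:T. ✓
7: successors {8}; ~(r & q) there: 8:T. ✓
8: successors {8}; ~(r & q) there: 8:T. ✓
Satisfying worlds: {1, 2, 4, 5, 6, 7, 8}.

7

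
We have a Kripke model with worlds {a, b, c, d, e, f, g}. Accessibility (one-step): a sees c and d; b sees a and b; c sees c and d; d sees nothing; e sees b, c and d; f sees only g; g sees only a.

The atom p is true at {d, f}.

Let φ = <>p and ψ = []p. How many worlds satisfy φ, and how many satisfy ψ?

For <>p:
a: successors {c, d}; p there: c:F, d:T. ✓
b: successors {a, b}; p there: a:F, b:F. ✗
c: successors {c, d}; p there: c:F, d:T. ✓
d: no successors, so <>p fails. ✗
e: successors {b, c, d}; p there: b:F, c:F, d:T. ✓
f: successors {g}; p there: g:F. ✗
g: successors {a}; p there: a:F. ✗
— 3 worlds.
For []p:
a: successors {c, d}; p there: c:F, d:T. ✗
b: successors {a, b}; p there: a:F, b:F. ✗
c: successors {c, d}; p there: c:F, d:T. ✗
d: no successors, so []p holds vacuously. ✓
e: successors {b, c, d}; p there: b:F, c:F, d:T. ✗
f: successors {g}; p there: g:F. ✗
g: successors {a}; p there: a:F. ✗
— 1 world.

3 and 1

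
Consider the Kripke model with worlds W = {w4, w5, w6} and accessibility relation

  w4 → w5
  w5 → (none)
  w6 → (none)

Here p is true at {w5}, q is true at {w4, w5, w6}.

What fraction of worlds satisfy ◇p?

1/3

w4: successors {w5}; p there: w5:T. ✓
w5: no successors, so ◇p fails. ✗
w6: no successors, so ◇p fails. ✗
That's 1 of 3 worlds, so 1/3.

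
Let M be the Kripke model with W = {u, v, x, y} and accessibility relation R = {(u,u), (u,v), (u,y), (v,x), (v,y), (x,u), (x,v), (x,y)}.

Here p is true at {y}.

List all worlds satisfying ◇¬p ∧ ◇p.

{u, v, x}

u: ◇¬p is T, ◇p is T. ✓
v: ◇¬p is T, ◇p is T. ✓
x: ◇¬p is T, ◇p is T. ✓
y: ◇¬p is F, ◇p is F. ✗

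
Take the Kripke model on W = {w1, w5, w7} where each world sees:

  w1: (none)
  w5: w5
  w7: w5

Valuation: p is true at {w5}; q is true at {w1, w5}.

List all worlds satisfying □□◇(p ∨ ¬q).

{w1, w5, w7}

w1: no successors, so □□◇(p ∨ ¬q) holds vacuously. ✓
w5: successors {w5}; □◇(p ∨ ¬q) there: w5:T. ✓
w7: successors {w5}; □◇(p ∨ ¬q) there: w5:T. ✓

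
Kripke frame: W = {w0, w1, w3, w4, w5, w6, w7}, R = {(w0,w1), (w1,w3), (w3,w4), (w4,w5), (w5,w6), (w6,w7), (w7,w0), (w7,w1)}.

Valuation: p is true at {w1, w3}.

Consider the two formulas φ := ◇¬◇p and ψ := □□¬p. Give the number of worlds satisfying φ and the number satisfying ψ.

For ◇¬◇p:
w0: successors {w1}; ¬◇p there: w1:F. ✗
w1: successors {w3}; ¬◇p there: w3:T. ✓
w3: successors {w4}; ¬◇p there: w4:T. ✓
w4: successors {w5}; ¬◇p there: w5:T. ✓
w5: successors {w6}; ¬◇p there: w6:T. ✓
w6: successors {w7}; ¬◇p there: w7:F. ✗
w7: successors {w0, w1}; ¬◇p there: w0:F, w1:F. ✗
— 4 worlds.
For □□¬p:
w0: successors {w1}; □¬p there: w1:F. ✗
w1: successors {w3}; □¬p there: w3:T. ✓
w3: successors {w4}; □¬p there: w4:T. ✓
w4: successors {w5}; □¬p there: w5:T. ✓
w5: successors {w6}; □¬p there: w6:T. ✓
w6: successors {w7}; □¬p there: w7:F. ✗
w7: successors {w0, w1}; □¬p there: w0:F, w1:F. ✗
— 4 worlds.

4 and 4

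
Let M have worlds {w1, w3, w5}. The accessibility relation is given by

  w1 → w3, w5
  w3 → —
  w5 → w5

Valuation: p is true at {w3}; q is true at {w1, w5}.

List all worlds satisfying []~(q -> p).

w1: successors {w3, w5}; ~(q -> p) there: w3:F, w5:T. ✗
w3: no successors, so []~(q -> p) holds vacuously. ✓
w5: successors {w5}; ~(q -> p) there: w5:T. ✓

{w3, w5}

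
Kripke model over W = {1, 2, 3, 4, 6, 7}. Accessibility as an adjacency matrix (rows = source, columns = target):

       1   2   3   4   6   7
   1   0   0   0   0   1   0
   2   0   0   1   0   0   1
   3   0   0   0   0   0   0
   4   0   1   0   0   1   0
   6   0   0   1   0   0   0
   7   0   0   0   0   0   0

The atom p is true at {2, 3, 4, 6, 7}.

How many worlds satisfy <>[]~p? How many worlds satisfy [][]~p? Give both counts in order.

2 and 4

For <>[]~p:
1: successors {6}; []~p there: 6:F. ✗
2: successors {3, 7}; []~p there: 3:T, 7:T. ✓
3: no successors, so <>[]~p fails. ✗
4: successors {2, 6}; []~p there: 2:F, 6:F. ✗
6: successors {3}; []~p there: 3:T. ✓
7: no successors, so <>[]~p fails. ✗
— 2 worlds.
For [][]~p:
1: successors {6}; []~p there: 6:F. ✗
2: successors {3, 7}; []~p there: 3:T, 7:T. ✓
3: no successors, so [][]~p holds vacuously. ✓
4: successors {2, 6}; []~p there: 2:F, 6:F. ✗
6: successors {3}; []~p there: 3:T. ✓
7: no successors, so [][]~p holds vacuously. ✓
— 4 worlds.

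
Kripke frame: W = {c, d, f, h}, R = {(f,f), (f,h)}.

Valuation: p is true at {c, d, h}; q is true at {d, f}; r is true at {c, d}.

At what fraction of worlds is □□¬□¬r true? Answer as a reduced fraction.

3/4

c: no successors, so □□¬□¬r holds vacuously. ✓
d: no successors, so □□¬□¬r holds vacuously. ✓
f: successors {f, h}; □¬□¬r there: f:F, h:T. ✗
h: no successors, so □□¬□¬r holds vacuously. ✓
That's 3 of 4 worlds, so 3/4.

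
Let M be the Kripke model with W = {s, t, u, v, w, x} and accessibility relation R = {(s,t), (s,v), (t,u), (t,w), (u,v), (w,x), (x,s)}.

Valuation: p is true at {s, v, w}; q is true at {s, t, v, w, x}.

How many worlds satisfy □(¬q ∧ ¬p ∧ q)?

1

s: successors {t, v}; ¬q ∧ ¬p ∧ q there: t:F, v:F. ✗
t: successors {u, w}; ¬q ∧ ¬p ∧ q there: u:F, w:F. ✗
u: successors {v}; ¬q ∧ ¬p ∧ q there: v:F. ✗
v: no successors, so □(¬q ∧ ¬p ∧ q) holds vacuously. ✓
w: successors {x}; ¬q ∧ ¬p ∧ q there: x:F. ✗
x: successors {s}; ¬q ∧ ¬p ∧ q there: s:F. ✗
Satisfying worlds: {v}.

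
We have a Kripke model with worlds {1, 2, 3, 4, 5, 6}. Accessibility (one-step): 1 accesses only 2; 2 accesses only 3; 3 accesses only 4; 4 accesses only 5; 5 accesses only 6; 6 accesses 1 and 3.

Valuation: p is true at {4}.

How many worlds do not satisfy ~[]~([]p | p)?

1: []~([]p | p) is T. ✗
2: []~([]p | p) is F. ✓
3: []~([]p | p) is F. ✓
4: []~([]p | p) is T. ✗
5: []~([]p | p) is T. ✗
6: []~([]p | p) is F. ✓
Satisfying worlds: {2, 3, 6}.
So ~[]~([]p | p) fails at the other 3 worlds.

3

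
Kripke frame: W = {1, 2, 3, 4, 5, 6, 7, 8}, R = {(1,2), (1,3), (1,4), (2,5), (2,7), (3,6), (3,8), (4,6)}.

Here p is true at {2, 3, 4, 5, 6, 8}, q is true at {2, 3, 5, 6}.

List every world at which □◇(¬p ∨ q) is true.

1: successors {2, 3, 4}; ◇(¬p ∨ q) there: 2:T, 3:T, 4:T. ✓
2: successors {5, 7}; ◇(¬p ∨ q) there: 5:F, 7:F. ✗
3: successors {6, 8}; ◇(¬p ∨ q) there: 6:F, 8:F. ✗
4: successors {6}; ◇(¬p ∨ q) there: 6:F. ✗
5: no successors, so □◇(¬p ∨ q) holds vacuously. ✓
6: no successors, so □◇(¬p ∨ q) holds vacuously. ✓
7: no successors, so □◇(¬p ∨ q) holds vacuously. ✓
8: no successors, so □◇(¬p ∨ q) holds vacuously. ✓

{1, 5, 6, 7, 8}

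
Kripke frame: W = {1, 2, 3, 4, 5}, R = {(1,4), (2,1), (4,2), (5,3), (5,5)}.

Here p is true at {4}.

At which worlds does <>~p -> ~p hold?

{1, 2, 3, 5}

1: <>~p is F, ~p is T. ✓
2: <>~p is T, ~p is T. ✓
3: <>~p is F, ~p is T. ✓
4: <>~p is T, ~p is F. ✗
5: <>~p is T, ~p is T. ✓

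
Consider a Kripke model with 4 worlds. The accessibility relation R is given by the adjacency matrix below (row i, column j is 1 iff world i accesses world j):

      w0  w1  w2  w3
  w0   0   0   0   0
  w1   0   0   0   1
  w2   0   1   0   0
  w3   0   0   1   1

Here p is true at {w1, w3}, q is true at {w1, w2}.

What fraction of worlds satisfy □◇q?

3/4

w0: no successors, so □◇q holds vacuously. ✓
w1: successors {w3}; ◇q there: w3:T. ✓
w2: successors {w1}; ◇q there: w1:F. ✗
w3: successors {w2, w3}; ◇q there: w2:T, w3:T. ✓
That's 3 of 4 worlds, so 3/4.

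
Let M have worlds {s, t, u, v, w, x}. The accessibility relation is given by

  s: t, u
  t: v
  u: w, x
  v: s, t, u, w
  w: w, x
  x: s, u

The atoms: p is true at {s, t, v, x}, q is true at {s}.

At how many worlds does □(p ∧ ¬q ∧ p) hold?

s: successors {t, u}; p ∧ ¬q ∧ p there: t:T, u:F. ✗
t: successors {v}; p ∧ ¬q ∧ p there: v:T. ✓
u: successors {w, x}; p ∧ ¬q ∧ p there: w:F, x:T. ✗
v: successors {s, t, u, w}; p ∧ ¬q ∧ p there: s:F, t:T, u:F, w:F. ✗
w: successors {w, x}; p ∧ ¬q ∧ p there: w:F, x:T. ✗
x: successors {s, u}; p ∧ ¬q ∧ p there: s:F, u:F. ✗
Satisfying worlds: {t}.

1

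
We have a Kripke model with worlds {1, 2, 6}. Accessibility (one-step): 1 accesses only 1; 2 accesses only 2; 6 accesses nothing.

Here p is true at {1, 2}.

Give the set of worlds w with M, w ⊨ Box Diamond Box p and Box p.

1: Box Diamond Box p is T, Box p is T. ✓
2: Box Diamond Box p is T, Box p is T. ✓
6: Box Diamond Box p is T, Box p is T. ✓

{1, 2, 6}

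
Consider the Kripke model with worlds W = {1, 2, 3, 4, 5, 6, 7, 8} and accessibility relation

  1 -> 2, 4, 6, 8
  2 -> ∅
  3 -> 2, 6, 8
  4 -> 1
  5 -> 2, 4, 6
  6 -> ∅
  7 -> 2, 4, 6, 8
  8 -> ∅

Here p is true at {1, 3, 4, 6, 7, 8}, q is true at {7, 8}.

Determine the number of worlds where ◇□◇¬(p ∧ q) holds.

4

1: successors {2, 4, 6, 8}; □◇¬(p ∧ q) there: 2:T, 4:T, 6:T, 8:T. ✓
2: no successors, so ◇□◇¬(p ∧ q) fails. ✗
3: successors {2, 6, 8}; □◇¬(p ∧ q) there: 2:T, 6:T, 8:T. ✓
4: successors {1}; □◇¬(p ∧ q) there: 1:F. ✗
5: successors {2, 4, 6}; □◇¬(p ∧ q) there: 2:T, 4:T, 6:T. ✓
6: no successors, so ◇□◇¬(p ∧ q) fails. ✗
7: successors {2, 4, 6, 8}; □◇¬(p ∧ q) there: 2:T, 4:T, 6:T, 8:T. ✓
8: no successors, so ◇□◇¬(p ∧ q) fails. ✗
Satisfying worlds: {1, 3, 5, 7}.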